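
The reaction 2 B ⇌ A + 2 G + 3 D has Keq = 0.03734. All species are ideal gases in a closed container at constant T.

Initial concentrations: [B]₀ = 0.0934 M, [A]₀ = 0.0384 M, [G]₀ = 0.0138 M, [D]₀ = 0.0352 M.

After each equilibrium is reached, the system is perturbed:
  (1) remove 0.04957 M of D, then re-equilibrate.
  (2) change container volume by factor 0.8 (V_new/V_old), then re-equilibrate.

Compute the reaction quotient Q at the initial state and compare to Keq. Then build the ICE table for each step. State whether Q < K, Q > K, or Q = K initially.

Q₀ = 3.6561e-08; Q < K (proceeds forward)

Q₀ = 3.6561e-08 vs Keq = 0.03734 ⇒ Q<K, forward
Step 1:
                   B          A          G          D
  init        0.0934     0.0384     0.0138     0.0352
  Δ         -0.08409    0.04204    0.08409     0.1261
  eq        0.009311    0.08044    0.09789     0.1613
  solve Keq expr → x = 0.04204; check Q = 0.03734
Then remove 0.04957 M of D.
Step 2:
                   B          A          G          D
  init      0.009311    0.08044    0.09789     0.1118
  Δ        -0.003324   0.001662   0.003324   0.004985
  eq        0.005987    0.08211     0.1012     0.1167
  solve Keq expr → x = 0.001662; check Q = 0.03734
Then change container volume by factor 0.8 (V_new/V_old).
Step 3:
                   B          A          G          D
  init      0.007484     0.1026     0.1265     0.1459
  Δ         0.003256  -0.001628  -0.003256  -0.004883
  eq         0.01074      0.101     0.1233     0.1411
  solve Keq expr → x = -0.001628; check Q = 0.03734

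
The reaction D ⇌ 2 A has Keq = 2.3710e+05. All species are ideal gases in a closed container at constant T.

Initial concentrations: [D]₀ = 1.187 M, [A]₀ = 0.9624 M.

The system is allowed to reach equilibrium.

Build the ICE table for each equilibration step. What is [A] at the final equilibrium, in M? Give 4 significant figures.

Q₀ = 0.7803 vs Keq = 2.3710e+05 ⇒ Q<K, forward
Step 1:
                    D           A
  init          1.187      0.9624
  Δ            -1.187       2.374
  eq       4.6946e-05       3.336
  solve Keq expr → x = 1.187; check Q = 2.3710e+05

[A]_eq = 3.336 M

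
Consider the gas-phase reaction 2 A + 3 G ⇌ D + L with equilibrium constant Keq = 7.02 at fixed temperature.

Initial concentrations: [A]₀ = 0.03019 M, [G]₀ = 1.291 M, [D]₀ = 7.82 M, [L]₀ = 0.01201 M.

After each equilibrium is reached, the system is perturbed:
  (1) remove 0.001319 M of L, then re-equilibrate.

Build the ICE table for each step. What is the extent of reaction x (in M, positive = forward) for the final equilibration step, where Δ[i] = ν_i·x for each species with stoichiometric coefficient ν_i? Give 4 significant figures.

x = 9.4733e-04 M

Q₀ = 47.89 vs Keq = 7.02 ⇒ Q>K, reverse
Step 1:
                   A          G          D          L
  I          0.03019      1.291       7.82    0.01201
  C           0.0155    0.02325  -0.007751  -0.007751
  E          0.04569      1.314      7.812   0.004259
  solve Keq expr → x = -0.007751; check Q = 7.02
Then remove 0.001319 M of L.
Step 2:
                   A          G          D          L
  I          0.04569      1.314      7.812    0.00294
  C        -0.001895  -0.002842 9.4733e-04 9.4733e-04
  E           0.0438      1.311      7.813   0.003887
  solve Keq expr → x = 9.4733e-04; check Q = 7.02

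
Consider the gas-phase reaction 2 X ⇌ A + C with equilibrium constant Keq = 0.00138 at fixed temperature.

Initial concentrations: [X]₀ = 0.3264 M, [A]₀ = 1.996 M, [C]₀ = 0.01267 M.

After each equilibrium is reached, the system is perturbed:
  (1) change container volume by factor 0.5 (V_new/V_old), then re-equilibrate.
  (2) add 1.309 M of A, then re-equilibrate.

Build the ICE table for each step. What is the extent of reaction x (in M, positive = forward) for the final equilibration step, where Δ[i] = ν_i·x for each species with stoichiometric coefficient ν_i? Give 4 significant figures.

Q₀ = 0.2374 vs Keq = 0.00138 ⇒ Q>K, reverse
Step 1:
                    X           A           C
  I            0.3264       1.996     0.01267
  C           0.02517    -0.01258    -0.01258
  E            0.3516       1.983  8.5997e-05
  solve Keq expr → x = -0.01258; check Q = 0.00138
Then change container volume by factor 0.5 (V_new/V_old).
Step 2:
                    X           A           C
  I            0.7031       3.967  1.7199e-04
  C                 0           0           0
  E            0.7031       3.967  1.7199e-04
  solve Keq expr → x = 0; check Q = 0.00138
Then add 1.309 M of A.
Step 3:
                    X           A           C
  I            0.7031       5.276  1.7199e-04
  C        8.5283e-05 -4.2642e-05 -4.2642e-05
  E            0.7032       5.276  1.2935e-04
  solve Keq expr → x = -4.2642e-05; check Q = 0.00138

x = -4.2642e-05 M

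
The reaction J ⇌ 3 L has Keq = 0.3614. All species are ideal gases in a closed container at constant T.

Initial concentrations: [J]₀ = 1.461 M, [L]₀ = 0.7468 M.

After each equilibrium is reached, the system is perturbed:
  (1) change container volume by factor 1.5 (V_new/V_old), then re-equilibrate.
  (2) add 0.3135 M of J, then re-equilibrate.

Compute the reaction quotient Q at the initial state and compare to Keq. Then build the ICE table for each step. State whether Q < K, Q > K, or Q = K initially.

Q₀ = 0.2851 vs Keq = 0.3614 ⇒ Q<K, forward
Step 1:
                  J         L
  Initial     1.461    0.7468
  Change   -0.01929   0.05788
  Equil       1.442    0.8047
  solve Keq expr → x = 0.01929; check Q = 0.3614
Then change container volume by factor 1.5 (V_new/V_old).
Step 2:
                  J         L
  Initial    0.9611    0.5365
  Change   -0.05126    0.1538
  Equil      0.9099    0.6902
  solve Keq expr → x = 0.05126; check Q = 0.3614
Then add 0.3135 M of J.
Step 3:
                  J         L
  Initial     1.223    0.6902
  Change   -0.02231   0.06693
  Equil       1.201    0.7572
  solve Keq expr → x = 0.02231; check Q = 0.3614

Q₀ = 0.2851; Q < K (proceeds forward)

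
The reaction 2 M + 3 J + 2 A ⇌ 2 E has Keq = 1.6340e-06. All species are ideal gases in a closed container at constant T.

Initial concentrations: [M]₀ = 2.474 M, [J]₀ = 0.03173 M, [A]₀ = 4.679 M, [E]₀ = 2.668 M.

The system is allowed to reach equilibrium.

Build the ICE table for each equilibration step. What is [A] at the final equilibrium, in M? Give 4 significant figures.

[A]_eq = 7.05 M

Q₀ = 1663 vs Keq = 1.6340e-06 ⇒ Q>K, reverse
Step 1:
                   M          J          A          E
  init         2.474    0.03173      4.679      2.668
  Δ            2.371      3.557      2.371     -2.371
  eq           4.845      3.588       7.05     0.2968
  solve Keq expr → x = -1.186; check Q = 1.6340e-06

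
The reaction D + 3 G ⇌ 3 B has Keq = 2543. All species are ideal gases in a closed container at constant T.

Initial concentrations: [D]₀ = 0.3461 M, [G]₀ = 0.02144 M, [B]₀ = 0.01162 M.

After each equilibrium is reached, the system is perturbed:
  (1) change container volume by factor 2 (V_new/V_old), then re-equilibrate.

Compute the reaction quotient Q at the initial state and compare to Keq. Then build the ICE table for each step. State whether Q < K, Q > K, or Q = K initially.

Q₀ = 0.46; Q < K (proceeds forward)

Q₀ = 0.46 vs Keq = 2543 ⇒ Q<K, forward
Step 1:
                   D          G          B
  I           0.3461    0.02144    0.01162
  C          -0.0061    -0.0183     0.0183
  E             0.34   0.003141    0.02992
  solve Keq expr → x = 0.0061; check Q = 2543
Then change container volume by factor 2 (V_new/V_old).
Step 2:
                   D          G          B
  I             0.17    0.00157    0.01496
  C       1.2003e-04 3.6008e-04 -3.6008e-04
  E           0.1701    0.00193     0.0146
  solve Keq expr → x = -1.2003e-04; check Q = 2543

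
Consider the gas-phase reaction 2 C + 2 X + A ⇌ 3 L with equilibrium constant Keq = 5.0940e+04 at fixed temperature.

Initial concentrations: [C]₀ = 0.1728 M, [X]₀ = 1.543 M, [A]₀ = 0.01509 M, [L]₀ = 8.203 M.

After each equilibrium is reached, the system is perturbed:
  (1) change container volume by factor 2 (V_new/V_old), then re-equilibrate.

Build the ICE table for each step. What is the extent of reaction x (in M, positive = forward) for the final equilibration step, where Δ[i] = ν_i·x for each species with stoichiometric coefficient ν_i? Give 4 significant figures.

Q₀ = 5.1453e+05 vs Keq = 5.0940e+04 ⇒ Q>K, reverse
Step 1:
                    C           X           A           L
  init         0.1728       1.543     0.01509       8.203
  Δ           0.08604     0.08604     0.04302     -0.1291
  eq           0.2588       1.629     0.05811       8.074
  solve Keq expr → x = -0.04302; check Q = 5.0940e+04
Then change container volume by factor 2 (V_new/V_old).
Step 2:
                    C           X           A           L
  init         0.1294      0.8145     0.02906       4.037
  Δ           0.04737     0.04737     0.02368    -0.07105
  eq           0.1768      0.8619     0.05274       3.966
  solve Keq expr → x = -0.02368; check Q = 5.0940e+04

x = -0.02368 M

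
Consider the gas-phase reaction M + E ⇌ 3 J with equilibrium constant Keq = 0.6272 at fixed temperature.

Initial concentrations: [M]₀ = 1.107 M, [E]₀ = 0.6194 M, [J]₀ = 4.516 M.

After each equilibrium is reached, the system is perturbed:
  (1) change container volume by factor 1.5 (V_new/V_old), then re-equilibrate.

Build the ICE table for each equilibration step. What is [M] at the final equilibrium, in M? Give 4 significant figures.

Q₀ = 134.3 vs Keq = 0.6272 ⇒ Q>K, reverse
Step 1:
                   M          E          J
  init         1.107     0.6194      4.516
  Δ            1.066      1.066     -3.197
  eq           2.173      1.685      1.319
  solve Keq expr → x = -1.066; check Q = 0.6272
Then change container volume by factor 1.5 (V_new/V_old).
Step 2:
                   M          E          J
  init         1.448      1.123     0.8795
  Δ         -0.03602   -0.03602     0.1081
  eq           1.412      1.087     0.9876
  solve Keq expr → x = 0.03602; check Q = 0.6272

[M]_eq = 1.412 M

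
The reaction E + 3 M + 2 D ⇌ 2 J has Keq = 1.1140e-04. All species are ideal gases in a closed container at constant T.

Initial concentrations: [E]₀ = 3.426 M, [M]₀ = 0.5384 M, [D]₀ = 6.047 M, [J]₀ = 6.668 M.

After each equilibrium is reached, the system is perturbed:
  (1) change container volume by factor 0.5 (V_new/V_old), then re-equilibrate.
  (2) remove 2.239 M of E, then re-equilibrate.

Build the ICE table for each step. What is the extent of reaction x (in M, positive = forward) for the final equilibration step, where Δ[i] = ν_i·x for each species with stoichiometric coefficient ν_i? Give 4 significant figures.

Q₀ = 2.274 vs Keq = 1.1140e-04 ⇒ Q>K, reverse
Step 1:
                   E          M          D          J
  Initial      3.426     0.5384      6.047      6.668
  Change       1.745      5.236      3.491     -3.491
  Equil        5.171      5.775      9.538      3.177
  solve Keq expr → x = -1.745; check Q = 1.1140e-04
Then change container volume by factor 0.5 (V_new/V_old).
Step 2:
                   E          M          D          J
  Initial      10.34      11.55      19.08      6.354
  Change      -1.509     -4.528     -3.019      3.019
  Equil        8.834      7.022      16.06      9.373
  solve Keq expr → x = 1.509; check Q = 1.1140e-04
Then remove 2.239 M of E.
Step 3:
                   E          M          D          J
  Initial      6.595      7.022      16.06      9.373
  Change      0.1409     0.4226     0.2818    -0.2818
  Equil        6.736      7.444      16.34      9.091
  solve Keq expr → x = -0.1409; check Q = 1.1140e-04

x = -0.1409 M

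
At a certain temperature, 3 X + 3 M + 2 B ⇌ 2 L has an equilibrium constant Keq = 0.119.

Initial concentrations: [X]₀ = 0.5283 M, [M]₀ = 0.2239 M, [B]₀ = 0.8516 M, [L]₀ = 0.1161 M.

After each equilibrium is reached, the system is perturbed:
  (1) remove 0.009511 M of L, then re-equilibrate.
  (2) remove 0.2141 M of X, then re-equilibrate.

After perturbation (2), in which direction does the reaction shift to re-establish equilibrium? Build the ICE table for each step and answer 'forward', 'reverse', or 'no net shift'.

Q₀ = 11.23 vs Keq = 0.119 ⇒ Q>K, reverse
Step 1:
                    X           M           B           L
  init         0.5283      0.2239      0.8516      0.1161
  Δ            0.1225      0.1225     0.08165    -0.08165
  eq           0.6508      0.3464      0.9332     0.03445
  solve Keq expr → x = -0.04082; check Q = 0.119
Then remove 0.009511 M of L.
Step 2:
                    X           M           B           L
  init         0.6508      0.3464      0.9332     0.02494
  Δ          -0.01041    -0.01041   -0.006943    0.006943
  eq           0.6404       0.336      0.9263     0.03188
  solve Keq expr → x = 0.003472; check Q = 0.119
Then remove 0.2141 M of X.
Step 3:
                    X           M           B           L
  init         0.4263       0.336      0.9263     0.03188
  Δ           0.01764     0.01764     0.01176    -0.01176
  eq           0.4439      0.3536      0.9381     0.02012
  solve Keq expr → x = -0.005881; check Q = 0.119

Direction: reverse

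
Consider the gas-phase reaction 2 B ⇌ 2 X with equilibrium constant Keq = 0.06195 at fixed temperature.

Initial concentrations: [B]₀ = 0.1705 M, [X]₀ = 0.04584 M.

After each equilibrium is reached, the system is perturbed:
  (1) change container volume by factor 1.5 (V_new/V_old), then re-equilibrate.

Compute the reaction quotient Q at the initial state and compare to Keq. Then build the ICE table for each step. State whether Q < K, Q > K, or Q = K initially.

Q₀ = 0.07228; Q > K (proceeds reverse)

Q₀ = 0.07228 vs Keq = 0.06195 ⇒ Q>K, reverse
Step 1:
                   B          X
  Initial     0.1705    0.04584
  Change    0.002725  -0.002725
  Equil       0.1732    0.04312
  solve Keq expr → x = -0.001362; check Q = 0.06195
Then change container volume by factor 1.5 (V_new/V_old).
Step 2:
                   B          X
  Initial     0.1155    0.02874
  Change           0          0
  Equil       0.1155    0.02874
  solve Keq expr → x = 0; check Q = 0.06195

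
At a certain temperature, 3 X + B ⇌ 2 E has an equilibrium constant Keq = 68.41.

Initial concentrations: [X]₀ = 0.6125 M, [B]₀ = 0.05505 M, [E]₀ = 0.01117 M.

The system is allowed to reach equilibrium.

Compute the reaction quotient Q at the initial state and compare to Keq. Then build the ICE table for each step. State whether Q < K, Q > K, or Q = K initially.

Q₀ = 0.009863; Q < K (proceeds forward)

Q₀ = 0.009863 vs Keq = 68.41 ⇒ Q<K, forward
Step 1:
                    X           B           E
  Initial      0.6125     0.05505     0.01117
  Change      -0.1587    -0.05291      0.1058
  Equil        0.4538    0.002141       0.117
  solve Keq expr → x = 0.05291; check Q = 68.41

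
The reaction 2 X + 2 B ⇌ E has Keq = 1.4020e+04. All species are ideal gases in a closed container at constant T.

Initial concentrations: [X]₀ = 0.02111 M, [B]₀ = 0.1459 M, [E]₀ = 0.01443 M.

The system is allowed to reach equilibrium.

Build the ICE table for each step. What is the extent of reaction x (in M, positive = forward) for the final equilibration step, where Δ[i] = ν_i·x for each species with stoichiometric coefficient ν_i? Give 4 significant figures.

x = 0.00604 M

Q₀ = 1521 vs Keq = 1.4020e+04 ⇒ Q<K, forward
Step 1:
                    X           B           E
  I           0.02111      0.1459     0.01443
  C          -0.01208    -0.01208     0.00604
  E           0.00903      0.1338     0.02047
  solve Keq expr → x = 0.00604; check Q = 1.4020e+04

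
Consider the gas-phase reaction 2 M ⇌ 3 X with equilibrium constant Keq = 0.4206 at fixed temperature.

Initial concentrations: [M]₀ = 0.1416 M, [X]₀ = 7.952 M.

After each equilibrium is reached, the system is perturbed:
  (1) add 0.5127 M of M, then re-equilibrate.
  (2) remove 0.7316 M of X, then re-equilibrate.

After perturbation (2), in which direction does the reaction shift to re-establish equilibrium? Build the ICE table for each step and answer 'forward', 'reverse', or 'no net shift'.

Q₀ = 2.5079e+04 vs Keq = 0.4206 ⇒ Q>K, reverse
Step 1:
                   M          X
  I           0.1416      7.952
  C            4.011     -6.016
  E            4.152      1.936
  solve Keq expr → x = -2.005; check Q = 0.4206
Then add 0.5127 M of M.
Step 2:
                   M          X
  I            4.665      1.936
  C         -0.08679     0.1302
  E            4.578      2.066
  solve Keq expr → x = 0.0434; check Q = 0.4206
Then remove 0.7316 M of X.
Step 3:
                   M          X
  I            4.578      1.334
  C          -0.4052     0.6078
  E            4.173      1.942
  solve Keq expr → x = 0.2026; check Q = 0.4206

Direction: forward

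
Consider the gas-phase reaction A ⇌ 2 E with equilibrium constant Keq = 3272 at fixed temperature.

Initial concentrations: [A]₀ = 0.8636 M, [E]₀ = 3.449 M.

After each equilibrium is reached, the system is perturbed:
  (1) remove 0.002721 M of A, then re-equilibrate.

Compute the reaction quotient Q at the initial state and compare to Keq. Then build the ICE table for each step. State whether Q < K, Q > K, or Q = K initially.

Q₀ = 13.77 vs Keq = 3272 ⇒ Q<K, forward
Step 1:
                  A         E
  I          0.8636     3.449
  C         -0.8555     1.711
  E        0.008137      5.16
  solve Keq expr → x = 0.8555; check Q = 3272
Then remove 0.002721 M of A.
Step 2:
                  A         E
  I        0.005416      5.16
  C        0.002704 -0.005408
  E         0.00812     5.155
  solve Keq expr → x = -0.002704; check Q = 3272

Q₀ = 13.77; Q < K (proceeds forward)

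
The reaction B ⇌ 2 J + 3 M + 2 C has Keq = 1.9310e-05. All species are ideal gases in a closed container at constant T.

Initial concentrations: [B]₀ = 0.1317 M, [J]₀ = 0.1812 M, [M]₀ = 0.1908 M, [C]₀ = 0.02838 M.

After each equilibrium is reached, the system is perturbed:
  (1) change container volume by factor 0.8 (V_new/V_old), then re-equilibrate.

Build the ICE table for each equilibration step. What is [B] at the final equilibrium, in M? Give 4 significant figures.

[B]_eq = 0.1561 M

Q₀ = 1.3947e-06 vs Keq = 1.9310e-05 ⇒ Q<K, forward
Step 1:
                   B          J          M          C
  I           0.1317     0.1812     0.1908    0.02838
  C         -0.01592    0.03185    0.04777    0.03185
  E           0.1158      0.213     0.2386    0.06023
  solve Keq expr → x = 0.01592; check Q = 1.9310e-05
Then change container volume by factor 0.8 (V_new/V_old).
Step 2:
                   B          J          M          C
  I           0.1447     0.2663     0.2982    0.07528
  C          0.01138   -0.02276   -0.03413   -0.02276
  E           0.1561     0.2436     0.2641    0.05253
  solve Keq expr → x = -0.01138; check Q = 1.9310e-05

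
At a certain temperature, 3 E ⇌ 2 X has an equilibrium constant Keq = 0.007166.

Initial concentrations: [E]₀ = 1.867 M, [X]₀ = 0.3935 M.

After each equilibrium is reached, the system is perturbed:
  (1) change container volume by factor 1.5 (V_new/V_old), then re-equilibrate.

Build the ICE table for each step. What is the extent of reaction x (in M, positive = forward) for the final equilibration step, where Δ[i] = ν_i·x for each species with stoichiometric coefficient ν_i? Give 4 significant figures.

Q₀ = 0.02379 vs Keq = 0.007166 ⇒ Q>K, reverse
Step 1:
                  E         X
  init        1.867    0.3935
  Δ          0.2101   -0.1401
  eq          2.077    0.2534
  solve Keq expr → x = -0.07004; check Q = 0.007166
Then change container volume by factor 1.5 (V_new/V_old).
Step 2:
                  E         X
  init        1.385    0.1689
  Δ         0.03794  -0.02529
  eq          1.423    0.1436
  solve Keq expr → x = -0.01265; check Q = 0.007166

x = -0.01265 M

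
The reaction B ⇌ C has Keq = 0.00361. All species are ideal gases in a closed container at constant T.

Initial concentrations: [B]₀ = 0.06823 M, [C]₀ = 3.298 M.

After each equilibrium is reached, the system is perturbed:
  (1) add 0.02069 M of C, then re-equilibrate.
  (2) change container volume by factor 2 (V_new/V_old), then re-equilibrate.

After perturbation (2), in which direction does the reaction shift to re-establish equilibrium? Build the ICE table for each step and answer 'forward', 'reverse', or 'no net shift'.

Direction: no net shift

Q₀ = 48.34 vs Keq = 0.00361 ⇒ Q>K, reverse
Step 1:
                  B         C
  I         0.06823     3.298
  C           3.286    -3.286
  E           3.354   0.01211
  solve Keq expr → x = -3.286; check Q = 0.00361
Then add 0.02069 M of C.
Step 2:
                  B         C
  I           3.354    0.0328
  C         0.02062  -0.02062
  E           3.375   0.01218
  solve Keq expr → x = -0.02062; check Q = 0.00361
Then change container volume by factor 2 (V_new/V_old).
Step 3:
                  B         C
  I           1.687  0.006091
  C               0         0
  E           1.687  0.006091
  solve Keq expr → x = 0; check Q = 0.00361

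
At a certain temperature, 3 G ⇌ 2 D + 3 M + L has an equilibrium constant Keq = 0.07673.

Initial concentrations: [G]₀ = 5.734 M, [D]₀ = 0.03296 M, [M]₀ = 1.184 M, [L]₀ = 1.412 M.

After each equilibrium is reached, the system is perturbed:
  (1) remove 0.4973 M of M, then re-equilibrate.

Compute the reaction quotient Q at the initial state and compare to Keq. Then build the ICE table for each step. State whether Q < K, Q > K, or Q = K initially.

Q₀ = 1.3505e-05; Q < K (proceeds forward)

Q₀ = 1.3505e-05 vs Keq = 0.07673 ⇒ Q<K, forward
Step 1:
                  G         D         M         L
  Initial     5.734   0.03296     1.184     1.412
  Change    -0.9784    0.6523    0.9784    0.3261
  Equil       4.756    0.6852     2.162     1.738
  solve Keq expr → x = 0.3261; check Q = 0.07673
Then remove 0.4973 M of M.
Step 2:
                  G         D         M         L
  Initial     4.756    0.6852     1.665     1.738
  Change    -0.1809    0.1206    0.1809   0.06029
  Equil       4.575    0.8058     1.846     1.798
  solve Keq expr → x = 0.06029; check Q = 0.07673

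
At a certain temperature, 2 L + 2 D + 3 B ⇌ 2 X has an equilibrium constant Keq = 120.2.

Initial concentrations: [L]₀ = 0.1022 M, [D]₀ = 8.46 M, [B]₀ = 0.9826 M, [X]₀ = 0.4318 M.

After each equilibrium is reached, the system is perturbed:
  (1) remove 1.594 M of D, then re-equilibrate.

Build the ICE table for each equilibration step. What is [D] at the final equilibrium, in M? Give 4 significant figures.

[D]_eq = 6.773 M

Q₀ = 0.2629 vs Keq = 120.2 ⇒ Q<K, forward
Step 1:
                    L           D           B           X
  init         0.1022        8.46      0.9826      0.4318
  Δ          -0.09475    -0.09475     -0.1421     0.09475
  eq         0.007451       8.365      0.8405      0.5265
  solve Keq expr → x = 0.04737; check Q = 120.2
Then remove 1.594 M of D.
Step 2:
                    L           D           B           X
  init       0.007451       6.771      0.8405      0.5265
  Δ          0.001681    0.001681    0.002522   -0.001681
  eq         0.009132       6.773       0.843      0.5249
  solve Keq expr → x = -8.4062e-04; check Q = 120.2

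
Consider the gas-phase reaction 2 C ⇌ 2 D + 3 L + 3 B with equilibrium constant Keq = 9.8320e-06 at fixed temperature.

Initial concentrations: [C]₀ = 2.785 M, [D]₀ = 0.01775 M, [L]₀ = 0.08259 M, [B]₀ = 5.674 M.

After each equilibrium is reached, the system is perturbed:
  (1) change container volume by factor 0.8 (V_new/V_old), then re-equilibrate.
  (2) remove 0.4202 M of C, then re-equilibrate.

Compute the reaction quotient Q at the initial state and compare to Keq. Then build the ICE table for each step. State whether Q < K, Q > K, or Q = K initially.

Q₀ = 4.1802e-06; Q < K (proceeds forward)

Q₀ = 4.1802e-06 vs Keq = 9.8320e-06 ⇒ Q<K, forward
Step 1:
                   C          D          L          B
  init         2.785    0.01775    0.08259      5.674
  Δ        -0.005657   0.005657   0.008486   0.008486
  eq           2.779    0.02341    0.09108      5.682
  solve Keq expr → x = 0.002829; check Q = 9.8320e-06
Then change container volume by factor 0.8 (V_new/V_old).
Step 2:
                   C          D          L          B
  init         3.474    0.02926     0.1138      7.103
  Δ          0.01044   -0.01044   -0.01566   -0.01566
  eq           3.485    0.01882    0.09819      7.087
  solve Keq expr → x = -0.005219; check Q = 9.8320e-06
Then remove 0.4202 M of C.
Step 3:
                   C          D          L          B
  init         3.064    0.01882    0.09819      7.087
  Δ         0.001618  -0.001618  -0.002428  -0.002428
  eq           3.066     0.0172    0.09576      7.085
  solve Keq expr → x = -8.0918e-04; check Q = 9.8320e-06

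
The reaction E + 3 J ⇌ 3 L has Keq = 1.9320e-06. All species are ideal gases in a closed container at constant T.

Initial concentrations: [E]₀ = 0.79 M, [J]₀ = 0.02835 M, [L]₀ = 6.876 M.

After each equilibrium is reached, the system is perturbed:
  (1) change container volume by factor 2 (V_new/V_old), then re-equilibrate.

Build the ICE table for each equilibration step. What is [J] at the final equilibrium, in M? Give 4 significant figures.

Q₀ = 1.8060e+07 vs Keq = 1.9320e-06 ⇒ Q>K, reverse
Step 1:
                  E         J         L
  init         0.79   0.02835     6.876
  Δ           2.251     6.754    -6.754
  eq          3.041     6.782    0.1224
  solve Keq expr → x = -2.251; check Q = 1.9320e-06
Then change container volume by factor 2 (V_new/V_old).
Step 2:
                  E         J         L
  init        1.521     3.391   0.06119
  Δ        0.004134    0.0124   -0.0124
  eq          1.525     3.403   0.04879
  solve Keq expr → x = -0.004134; check Q = 1.9320e-06

[J]_eq = 3.403 M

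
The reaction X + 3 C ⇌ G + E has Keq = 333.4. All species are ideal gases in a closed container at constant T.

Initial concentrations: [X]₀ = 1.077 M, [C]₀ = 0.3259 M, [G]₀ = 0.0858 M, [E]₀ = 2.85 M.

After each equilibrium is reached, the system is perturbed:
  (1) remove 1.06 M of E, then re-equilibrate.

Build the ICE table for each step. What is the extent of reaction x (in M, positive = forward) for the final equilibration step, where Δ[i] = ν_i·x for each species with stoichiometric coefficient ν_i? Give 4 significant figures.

x = 0.004769 M

Q₀ = 6.559 vs Keq = 333.4 ⇒ Q<K, forward
Step 1:
                  X         C         G         E
  I           1.077    0.3259    0.0858      2.85
  C         -0.0716   -0.2148    0.0716    0.0716
  E           1.005    0.1111    0.1574     2.922
  solve Keq expr → x = 0.0716; check Q = 333.4
Then remove 1.06 M of E.
Step 2:
                  X         C         G         E
  I           1.005    0.1111    0.1574     1.862
  C       -0.004769  -0.01431  0.004769  0.004769
  E           1.001   0.09681    0.1622     1.866
  solve Keq expr → x = 0.004769; check Q = 333.4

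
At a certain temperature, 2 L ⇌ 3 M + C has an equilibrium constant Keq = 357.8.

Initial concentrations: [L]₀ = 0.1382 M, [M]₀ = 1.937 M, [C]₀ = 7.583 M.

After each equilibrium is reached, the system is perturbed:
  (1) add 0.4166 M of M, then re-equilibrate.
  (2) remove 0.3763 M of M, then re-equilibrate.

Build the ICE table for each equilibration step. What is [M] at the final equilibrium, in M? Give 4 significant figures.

Q₀ = 2885 vs Keq = 357.8 ⇒ Q>K, reverse
Step 1:
                   L          M          C
  Initial     0.1382      1.937      7.583
  Change      0.1753    -0.2629   -0.08765
  Equil       0.3135      1.674      7.495
  solve Keq expr → x = -0.08765; check Q = 357.8
Then add 0.4166 M of M.
Step 2:
                   L          M          C
  Initial     0.3135      2.091      7.495
  Change     0.08397     -0.126   -0.04199
  Equil       0.3975      1.965      7.453
  solve Keq expr → x = -0.04199; check Q = 357.8
Then remove 0.3763 M of M.
Step 3:
                   L          M          C
  Initial     0.3975      1.588      7.453
  Change    -0.07604     0.1141    0.03802
  Equil       0.3214      1.702      7.491
  solve Keq expr → x = 0.03802; check Q = 357.8

[M]_eq = 1.702 M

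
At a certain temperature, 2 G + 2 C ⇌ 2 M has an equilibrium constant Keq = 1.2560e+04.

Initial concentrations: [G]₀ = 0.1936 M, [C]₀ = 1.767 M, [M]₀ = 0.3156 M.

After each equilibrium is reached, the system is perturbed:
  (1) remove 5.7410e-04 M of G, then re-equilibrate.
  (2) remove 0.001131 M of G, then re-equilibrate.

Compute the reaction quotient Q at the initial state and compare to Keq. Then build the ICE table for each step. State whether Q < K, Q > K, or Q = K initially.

Q₀ = 0.8511 vs Keq = 1.2560e+04 ⇒ Q<K, forward
Step 1:
                  G         C         M
  init       0.1936     1.767    0.3156
  Δ         -0.1907   -0.1907    0.1907
  eq       0.002866     1.576    0.5063
  solve Keq expr → x = 0.09537; check Q = 1.2560e+04
Then remove 5.7410e-04 M of G.
Step 2:
                  G         C         M
  init     0.002292     1.576    0.5063
  Δ       5.6984e-04 5.6984e-04 -5.6984e-04
  eq       0.002862     1.577    0.5058
  solve Keq expr → x = -2.8492e-04; check Q = 1.2560e+04
Then remove 0.001131 M of G.
Step 3:
                  G         C         M
  init     0.001731     1.577    0.5058
  Δ        0.001123  0.001123 -0.001123
  eq       0.002854     1.578    0.5046
  solve Keq expr → x = -5.6131e-04; check Q = 1.2560e+04

Q₀ = 0.8511; Q < K (proceeds forward)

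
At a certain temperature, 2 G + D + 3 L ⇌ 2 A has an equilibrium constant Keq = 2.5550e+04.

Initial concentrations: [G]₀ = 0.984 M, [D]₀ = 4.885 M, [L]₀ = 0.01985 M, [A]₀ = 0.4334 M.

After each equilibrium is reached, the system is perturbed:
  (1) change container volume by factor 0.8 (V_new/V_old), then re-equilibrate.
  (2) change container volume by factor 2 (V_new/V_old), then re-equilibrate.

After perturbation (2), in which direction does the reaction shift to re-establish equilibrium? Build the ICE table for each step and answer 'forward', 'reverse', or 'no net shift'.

Q₀ = 5077 vs Keq = 2.5550e+04 ⇒ Q<K, forward
Step 1:
                    G           D           L           A
  init          0.984       4.885     0.01985      0.4334
  Δ         -0.005417   -0.002708   -0.008125    0.005417
  eq           0.9786       4.882     0.01173      0.4388
  solve Keq expr → x = 0.002708; check Q = 2.5550e+04
Then change container volume by factor 0.8 (V_new/V_old).
Step 2:
                    G           D           L           A
  init          1.223       6.103     0.01466      0.5485
  Δ         -0.002482   -0.001241   -0.003723    0.002482
  eq            1.221       6.102     0.01093       0.551
  solve Keq expr → x = 0.001241; check Q = 2.5550e+04
Then change container volume by factor 2 (V_new/V_old).
Step 3:
                    G           D           L           A
  init         0.6104       3.051    0.005467      0.2755
  Δ          0.005364    0.002682    0.008046   -0.005364
  eq           0.6157       3.053     0.01351      0.2701
  solve Keq expr → x = -0.002682; check Q = 2.5550e+04

Direction: reverse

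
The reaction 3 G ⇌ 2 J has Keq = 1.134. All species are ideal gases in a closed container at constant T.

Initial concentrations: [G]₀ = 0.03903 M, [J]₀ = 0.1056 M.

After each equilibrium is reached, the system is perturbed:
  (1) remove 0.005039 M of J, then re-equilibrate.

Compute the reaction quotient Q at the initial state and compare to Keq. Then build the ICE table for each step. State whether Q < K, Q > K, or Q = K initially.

Q₀ = 187.6; Q > K (proceeds reverse)

Q₀ = 187.6 vs Keq = 1.134 ⇒ Q>K, reverse
Step 1:
                    G           J
  init        0.03903      0.1056
  Δ           0.08696    -0.05798
  eq            0.126     0.04762
  solve Keq expr → x = -0.02899; check Q = 1.134
Then remove 0.005039 M of J.
Step 2:
                    G           J
  init          0.126     0.04259
  Δ           -0.0041    0.002733
  eq           0.1219     0.04532
  solve Keq expr → x = 0.001367; check Q = 1.134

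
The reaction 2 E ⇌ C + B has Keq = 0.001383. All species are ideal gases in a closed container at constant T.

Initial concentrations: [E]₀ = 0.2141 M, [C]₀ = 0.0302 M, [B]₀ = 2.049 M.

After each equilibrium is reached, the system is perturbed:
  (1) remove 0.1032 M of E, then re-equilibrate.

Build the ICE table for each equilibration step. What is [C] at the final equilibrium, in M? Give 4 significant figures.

Q₀ = 1.35 vs Keq = 0.001383 ⇒ Q>K, reverse
Step 1:
                   E          C          B
  I           0.2141     0.0302      2.049
  C           0.0603   -0.03015   -0.03015
  E           0.2744 5.1579e-05      2.019
  solve Keq expr → x = -0.03015; check Q = 0.001383
Then remove 0.1032 M of E.
Step 2:
                   E          C          B
  I           0.1712 5.1579e-05      2.019
  C       6.2974e-05 -3.1487e-05 -3.1487e-05
  E           0.1713 2.0093e-05      2.019
  solve Keq expr → x = -3.1487e-05; check Q = 0.001383

[C]_eq = 2.0093e-05 M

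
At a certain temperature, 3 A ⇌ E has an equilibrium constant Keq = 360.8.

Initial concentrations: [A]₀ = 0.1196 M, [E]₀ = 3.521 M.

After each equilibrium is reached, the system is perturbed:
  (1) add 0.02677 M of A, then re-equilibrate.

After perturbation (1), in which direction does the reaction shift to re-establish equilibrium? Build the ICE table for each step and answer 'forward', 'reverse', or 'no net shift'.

Direction: forward

Q₀ = 2058 vs Keq = 360.8 ⇒ Q>K, reverse
Step 1:
                  A         E
  I          0.1196     3.521
  C         0.09347  -0.03116
  E          0.2131      3.49
  solve Keq expr → x = -0.03116; check Q = 360.8
Then add 0.02677 M of A.
Step 2:
                  A         E
  I          0.2398      3.49
  C        -0.02659  0.008863
  E          0.2132     3.499
  solve Keq expr → x = 0.008863; check Q = 360.8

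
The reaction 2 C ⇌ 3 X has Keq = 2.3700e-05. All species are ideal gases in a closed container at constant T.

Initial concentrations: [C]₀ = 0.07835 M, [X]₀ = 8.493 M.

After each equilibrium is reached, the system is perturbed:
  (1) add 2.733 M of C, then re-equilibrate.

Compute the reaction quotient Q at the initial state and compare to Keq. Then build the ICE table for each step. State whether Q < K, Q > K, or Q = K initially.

Q₀ = 9.9794e+04; Q > K (proceeds reverse)

Q₀ = 9.9794e+04 vs Keq = 2.3700e-05 ⇒ Q>K, reverse
Step 1:
                    C           X
  init        0.07835       8.493
  Δ             5.601      -8.402
  eq            5.679     0.09144
  solve Keq expr → x = -2.801; check Q = 2.3700e-05
Then add 2.733 M of C.
Step 2:
                    C           X
  init          8.412     0.09144
  Δ          -0.01814     0.02721
  eq            8.394      0.1186
  solve Keq expr → x = 0.009069; check Q = 2.3700e-05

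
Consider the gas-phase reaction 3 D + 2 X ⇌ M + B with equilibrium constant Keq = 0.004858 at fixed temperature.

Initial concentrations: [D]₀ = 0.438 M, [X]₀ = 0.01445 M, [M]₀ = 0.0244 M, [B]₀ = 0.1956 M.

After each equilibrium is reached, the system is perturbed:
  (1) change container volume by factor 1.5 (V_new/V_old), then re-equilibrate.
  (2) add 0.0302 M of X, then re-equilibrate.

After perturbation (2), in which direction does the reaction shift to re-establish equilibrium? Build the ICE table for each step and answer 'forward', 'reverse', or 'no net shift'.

Direction: forward

Q₀ = 272 vs Keq = 0.004858 ⇒ Q>K, reverse
Step 1:
                  D         X         M         B
  init        0.438   0.01445    0.0244    0.1956
  Δ         0.07315   0.04877  -0.02438  -0.02438
  eq         0.5112   0.06322 1.5145e-05    0.1712
  solve Keq expr → x = -0.02438; check Q = 0.004858
Then change container volume by factor 1.5 (V_new/V_old).
Step 2:
                  D         X         M         B
  init       0.3408   0.04215 1.0097e-05    0.1141
  Δ       2.1307e-05 1.4205e-05 -7.1024e-06 -7.1024e-06
  eq         0.3408   0.04216 2.9944e-06    0.1141
  solve Keq expr → x = -7.1024e-06; check Q = 0.004858
Then add 0.0302 M of X.
Step 3:
                  D         X         M         B
  init       0.3408   0.07236 2.9944e-06    0.1141
  Δ       -1.7465e-05 -1.1643e-05 5.8216e-06 5.8216e-06
  eq         0.3408   0.07235 8.8161e-06    0.1141
  solve Keq expr → x = 5.8216e-06; check Q = 0.004858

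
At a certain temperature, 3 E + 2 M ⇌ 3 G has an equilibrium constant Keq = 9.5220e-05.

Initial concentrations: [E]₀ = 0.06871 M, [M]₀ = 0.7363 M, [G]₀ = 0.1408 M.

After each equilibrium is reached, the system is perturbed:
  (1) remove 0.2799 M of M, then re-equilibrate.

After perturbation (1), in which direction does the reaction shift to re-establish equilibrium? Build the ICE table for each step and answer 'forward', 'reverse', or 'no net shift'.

Direction: reverse

Q₀ = 15.87 vs Keq = 9.5220e-05 ⇒ Q>K, reverse
Step 1:
                   E          M          G
  Initial    0.06871     0.7363     0.1408
  Change      0.1327    0.08847    -0.1327
  Equil       0.2014     0.8248   0.008089
  solve Keq expr → x = -0.04424; check Q = 9.5220e-05
Then remove 0.2799 M of M.
Step 2:
                   E          M          G
  Initial     0.2014     0.5449   0.008089
  Change    0.001886   0.001258  -0.001886
  Equil       0.2033     0.5461   0.006203
  solve Keq expr → x = -6.2876e-04; check Q = 9.5220e-05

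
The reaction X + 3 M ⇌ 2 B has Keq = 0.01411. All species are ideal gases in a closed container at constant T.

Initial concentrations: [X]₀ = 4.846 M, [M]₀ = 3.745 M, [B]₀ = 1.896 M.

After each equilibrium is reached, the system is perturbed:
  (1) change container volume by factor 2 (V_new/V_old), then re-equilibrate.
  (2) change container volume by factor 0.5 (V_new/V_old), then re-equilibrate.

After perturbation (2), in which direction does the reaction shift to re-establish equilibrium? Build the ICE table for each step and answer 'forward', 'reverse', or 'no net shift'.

Q₀ = 0.01412 vs Keq = 0.01411 ⇒ Q>K, reverse
Step 1:
                    X           M           B
  I             4.846       3.745       1.896
  C        2.0042e-04  6.0126e-04 -4.0084e-04
  E             4.846       3.746       1.896
  solve Keq expr → x = -2.0042e-04; check Q = 0.01411
Then change container volume by factor 2 (V_new/V_old).
Step 2:
                    X           M           B
  I             2.423       1.873      0.9478
  C            0.1422      0.4266     -0.2844
  E             2.565       2.299      0.6634
  solve Keq expr → x = -0.1422; check Q = 0.01411
Then change container volume by factor 0.5 (V_new/V_old).
Step 3:
                    X           M           B
  I             5.131       4.599       1.327
  C           -0.2844     -0.8533      0.5688
  E             4.846       3.746       1.896
  solve Keq expr → x = 0.2844; check Q = 0.01411

Direction: forward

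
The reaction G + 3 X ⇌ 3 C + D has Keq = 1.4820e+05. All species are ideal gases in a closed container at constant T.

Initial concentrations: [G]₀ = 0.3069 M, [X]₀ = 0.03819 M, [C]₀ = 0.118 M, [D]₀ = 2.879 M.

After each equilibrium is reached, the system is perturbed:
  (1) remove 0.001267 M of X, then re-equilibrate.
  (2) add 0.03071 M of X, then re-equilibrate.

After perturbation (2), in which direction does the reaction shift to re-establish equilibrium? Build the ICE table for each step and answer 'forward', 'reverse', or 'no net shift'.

Direction: forward

Q₀ = 276.7 vs Keq = 1.4820e+05 ⇒ Q<K, forward
Step 1:
                   G          X          C          D
  init        0.3069    0.03819      0.118      2.879
  Δ         -0.01071   -0.03213    0.03213    0.01071
  eq          0.2962   0.006062     0.1501       2.89
  solve Keq expr → x = 0.01071; check Q = 1.4820e+05
Then remove 0.001267 M of X.
Step 2:
                   G          X          C          D
  init        0.2962   0.004795     0.1501       2.89
  Δ       4.0498e-04   0.001215  -0.001215 -4.0498e-04
  eq          0.2966    0.00601     0.1489      2.889
  solve Keq expr → x = -4.0498e-04; check Q = 1.4820e+05
Then add 0.03071 M of X.
Step 3:
                   G          X          C          D
  init        0.2966    0.03672     0.1489      2.889
  Δ        -0.009811   -0.02943    0.02943   0.009811
  eq          0.2868   0.007287     0.1783      2.899
  solve Keq expr → x = 0.009811; check Q = 1.4820e+05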